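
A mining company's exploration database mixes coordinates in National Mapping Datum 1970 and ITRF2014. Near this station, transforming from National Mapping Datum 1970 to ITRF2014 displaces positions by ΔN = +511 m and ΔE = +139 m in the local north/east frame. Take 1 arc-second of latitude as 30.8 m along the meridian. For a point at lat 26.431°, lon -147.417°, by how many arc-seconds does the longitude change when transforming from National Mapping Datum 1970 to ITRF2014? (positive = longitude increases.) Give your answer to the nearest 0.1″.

Δλ = 5.0″

At latitude 26.431°, cos φ = 0.895471.
1″ of longitude at this latitude = 30.80 × cos φ = 27.5805 m, so Δλ = 139.0 / 27.5805 = 5.040″.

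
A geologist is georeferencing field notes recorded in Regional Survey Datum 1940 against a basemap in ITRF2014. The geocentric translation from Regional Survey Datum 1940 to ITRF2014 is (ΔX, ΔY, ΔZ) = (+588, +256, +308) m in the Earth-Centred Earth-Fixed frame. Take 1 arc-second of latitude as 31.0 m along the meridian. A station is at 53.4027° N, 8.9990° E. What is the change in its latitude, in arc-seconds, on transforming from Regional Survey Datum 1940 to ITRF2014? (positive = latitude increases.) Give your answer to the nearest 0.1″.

sin φ = 0.802846, cos φ = 0.596187, sin λ = 0.156417, cos λ = 0.987691.
North component: ΔN = −sin φ cos λ·ΔX − sin φ sin λ·ΔY + cos φ·ΔZ = −(0.802846)(0.987691)(588) − (0.802846)(0.156417)(256) + (0.596187)(308) = -314.79 m.
1° of latitude spans 3600 × 31.00 = 111600 m, so Δφ = -314.79 / 111600 × 3600 = -10.154″.

Δφ = -10.2″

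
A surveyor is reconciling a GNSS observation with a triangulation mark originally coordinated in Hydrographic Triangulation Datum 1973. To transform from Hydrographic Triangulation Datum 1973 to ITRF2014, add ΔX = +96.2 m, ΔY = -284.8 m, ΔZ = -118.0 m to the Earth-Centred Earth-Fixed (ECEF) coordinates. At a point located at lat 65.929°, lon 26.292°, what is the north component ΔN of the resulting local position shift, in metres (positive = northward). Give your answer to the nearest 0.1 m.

ΔN = -11.7 m

At φ = 65.929°, λ = 26.292°: sin φ = 0.913041, cos φ = 0.407868, sin λ = 0.442946, cos λ = 0.896548.
ΔN = −sin φ cos λ·ΔX − sin φ sin λ·ΔY + cos φ·ΔZ = −(0.913041)(0.896548)(96.2) − (0.913041)(0.442946)(-284.8) + (0.407868)(-118.0) = -11.70 m.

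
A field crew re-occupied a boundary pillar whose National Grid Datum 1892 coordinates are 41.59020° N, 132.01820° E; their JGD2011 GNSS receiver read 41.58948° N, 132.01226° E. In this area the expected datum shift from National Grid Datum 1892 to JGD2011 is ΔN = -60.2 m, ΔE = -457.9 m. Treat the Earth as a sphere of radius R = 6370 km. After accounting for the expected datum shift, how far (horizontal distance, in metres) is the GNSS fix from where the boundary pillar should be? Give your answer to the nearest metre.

41 m

Observed coordinate differences: Δφ = -0.00072°, Δλ = -0.00594°.
Converting to metres (1° lat = 111177 m, cos φ = 0.747912): observed ΔN = -80.0 m, observed ΔE = -493.9 m.
Subtracting the expected shift leaves a residual of -80.0 − (-60.2) = -19.8 m north and -493.9 − (-457.9) = -36.0 m east.
Residual distance = √((-19.8)² + (-36.0)²) = 41.1 m.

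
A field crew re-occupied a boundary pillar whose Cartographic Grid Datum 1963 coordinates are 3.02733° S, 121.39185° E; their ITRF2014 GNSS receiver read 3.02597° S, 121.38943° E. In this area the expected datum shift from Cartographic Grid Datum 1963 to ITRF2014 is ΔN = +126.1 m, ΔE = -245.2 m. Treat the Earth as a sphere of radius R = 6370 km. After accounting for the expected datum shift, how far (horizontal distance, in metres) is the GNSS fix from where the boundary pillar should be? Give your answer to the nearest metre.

34 m

Observed coordinate differences: Δφ = +0.00136°, Δλ = -0.00242°.
Converting to metres (1° lat = 111177 m, cos φ = 0.998604): observed ΔN = 151.2 m, observed ΔE = -268.7 m.
Subtracting the expected shift leaves a residual of 151.2 − (126.1) = 25.1 m north and -268.7 − (-245.2) = -23.5 m east.
Residual distance = √(25.1² + (-23.5)²) = 34.4 m.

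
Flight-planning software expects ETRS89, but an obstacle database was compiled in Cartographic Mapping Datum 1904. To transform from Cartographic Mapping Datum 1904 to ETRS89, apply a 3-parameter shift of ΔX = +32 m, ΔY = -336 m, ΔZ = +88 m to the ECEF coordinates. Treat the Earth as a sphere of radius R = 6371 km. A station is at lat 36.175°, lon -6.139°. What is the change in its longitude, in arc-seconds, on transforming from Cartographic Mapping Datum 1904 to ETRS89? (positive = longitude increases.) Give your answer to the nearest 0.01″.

sin φ = 0.590254, cos φ = 0.807218, sin λ = -0.106941, cos λ = 0.994265.
East component: ΔE = −sin λ·ΔX + cos λ·ΔY = −(-0.106941)(32) + (0.994265)(-336) = -330.65 m.
1° of latitude spans πR/180 = 111195 m; at latitude φ, 1° of longitude spans that × cos φ = 89758.5 m, so Δλ = -330.65 / 89758.5 × 3600 = -13.262″.

Δλ = -13.26″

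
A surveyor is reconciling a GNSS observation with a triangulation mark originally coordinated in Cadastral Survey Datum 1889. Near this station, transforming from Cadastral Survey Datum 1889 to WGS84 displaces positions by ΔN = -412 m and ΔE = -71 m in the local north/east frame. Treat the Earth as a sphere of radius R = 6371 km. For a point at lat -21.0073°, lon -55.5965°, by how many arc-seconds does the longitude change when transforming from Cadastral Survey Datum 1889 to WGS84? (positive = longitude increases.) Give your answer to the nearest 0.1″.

At latitude -21.0073°, cos φ = 0.933535.
One radian of longitude at latitude φ spans R cos φ, so Δλ = ΔE / (R cos φ) = -71.0 / (6371000 × 0.933535) = -1.1938e-05 rad = -2.462″.

Δλ = -2.5″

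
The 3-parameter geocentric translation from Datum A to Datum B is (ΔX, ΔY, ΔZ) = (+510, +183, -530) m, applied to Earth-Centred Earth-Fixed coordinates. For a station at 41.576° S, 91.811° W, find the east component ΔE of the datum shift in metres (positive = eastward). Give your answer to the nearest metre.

ΔE = 504 m

The local east axis at (φ, λ) is (−sin λ, cos λ, 0), so ΔE = −sin(-91.811°)·510 + cos(-91.811°)·183 = 503.96 m.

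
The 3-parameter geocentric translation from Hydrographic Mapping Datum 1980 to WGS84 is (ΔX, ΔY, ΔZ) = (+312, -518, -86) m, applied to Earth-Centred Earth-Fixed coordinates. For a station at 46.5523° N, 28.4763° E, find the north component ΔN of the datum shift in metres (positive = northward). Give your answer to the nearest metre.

At φ = 46.5523°, λ = 28.4763°: sin φ = 0.726002, cos φ = 0.687692, sin λ = 0.476795, cos λ = 0.879014.
ΔN = −sin φ cos λ·ΔX − sin φ sin λ·ΔY + cos φ·ΔZ = −(0.726002)(0.879014)(312) − (0.726002)(0.476795)(-518) + (0.687692)(-86) = -78.94 m.

ΔN = -79 m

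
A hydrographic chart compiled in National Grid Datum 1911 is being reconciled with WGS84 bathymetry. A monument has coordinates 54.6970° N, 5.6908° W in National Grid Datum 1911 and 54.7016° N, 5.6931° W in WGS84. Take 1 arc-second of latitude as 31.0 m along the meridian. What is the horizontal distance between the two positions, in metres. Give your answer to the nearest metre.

534 m

Δφ = 54.7016° − 54.6970° = +0.0046°; Δλ = -5.6931° − -5.6908° = -0.0023°.
1° of latitude = 3600 × 31.00 = 111600 m.
ΔN = Δφ × 111600 = 513.4 m; ΔE = Δλ × 111600 × cos(54.6970°) = -0.0023 × 111600 × 0.577900 = -148.3 m.
Distance = √(ΔE² + ΔN²) = √((-148.3)² + 513.4²) = 534.4 m.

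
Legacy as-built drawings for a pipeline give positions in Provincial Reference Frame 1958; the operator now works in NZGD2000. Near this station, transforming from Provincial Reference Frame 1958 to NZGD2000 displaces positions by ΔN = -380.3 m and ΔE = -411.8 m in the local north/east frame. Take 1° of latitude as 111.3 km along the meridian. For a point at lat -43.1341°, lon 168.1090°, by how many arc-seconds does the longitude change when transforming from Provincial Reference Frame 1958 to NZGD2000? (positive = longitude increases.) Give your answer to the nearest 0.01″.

Δλ = -18.25″

At latitude -43.1341°, cos φ = 0.729755.
1° of longitude at this latitude = 111.3 × cos φ = 81.22 km, so Δλ = -411.8 / 81221.8 = -0.0050701° = -18.252″.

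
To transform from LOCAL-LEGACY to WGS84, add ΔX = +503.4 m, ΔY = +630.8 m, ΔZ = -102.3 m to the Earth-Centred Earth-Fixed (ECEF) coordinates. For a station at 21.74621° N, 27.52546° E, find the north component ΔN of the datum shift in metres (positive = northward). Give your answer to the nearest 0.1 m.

The local north axis is (−sin φ cos λ, −sin φ sin λ, cos φ), giving ΔN = -165.396 − 108.007 − 95.020 = -368.42 m.

ΔN = -368.4 m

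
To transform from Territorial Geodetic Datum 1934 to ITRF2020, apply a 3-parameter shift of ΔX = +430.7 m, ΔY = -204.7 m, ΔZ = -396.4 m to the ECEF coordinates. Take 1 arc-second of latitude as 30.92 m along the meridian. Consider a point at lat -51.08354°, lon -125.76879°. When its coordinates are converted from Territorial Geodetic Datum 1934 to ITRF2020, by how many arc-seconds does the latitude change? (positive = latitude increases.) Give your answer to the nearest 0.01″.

sin φ = -0.778063, cos φ = 0.628187, sin λ = -0.811382, cos λ = -0.584516.
North component: ΔN = −sin φ cos λ·ΔX − sin φ sin λ·ΔY + cos φ·ΔZ = −(-0.778063)(-0.584516)(430.7) − (-0.778063)(-0.811382)(-204.7) + (0.628187)(-396.4) = -315.66 m.
1° of latitude spans 3600 × 30.92 = 111312 m, so Δφ = -315.66 / 111312 × 3600 = -10.209″.

Δφ = -10.21″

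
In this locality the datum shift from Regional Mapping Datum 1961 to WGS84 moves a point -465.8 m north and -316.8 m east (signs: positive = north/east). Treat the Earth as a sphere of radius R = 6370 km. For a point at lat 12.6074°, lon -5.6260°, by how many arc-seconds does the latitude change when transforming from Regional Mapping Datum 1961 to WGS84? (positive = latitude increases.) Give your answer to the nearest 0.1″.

Δφ = -15.1″

On a sphere of radius R, 1 rad of latitude = R, so Δφ = ΔN / R = -465.8 / 6370000 = -7.3124e-05 rad = -15.083″.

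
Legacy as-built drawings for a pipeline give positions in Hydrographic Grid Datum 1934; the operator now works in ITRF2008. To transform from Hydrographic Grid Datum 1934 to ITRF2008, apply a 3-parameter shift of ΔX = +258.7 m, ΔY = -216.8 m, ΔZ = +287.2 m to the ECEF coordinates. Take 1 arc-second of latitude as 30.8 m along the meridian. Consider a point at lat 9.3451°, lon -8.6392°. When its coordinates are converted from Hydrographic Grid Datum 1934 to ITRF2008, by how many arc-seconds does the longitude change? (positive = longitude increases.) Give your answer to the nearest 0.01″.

Δλ = -5.77″

sin φ = 0.162381, cos φ = 0.986728, sin λ = -0.150212, cos λ = 0.988654.
East component: ΔE = −sin λ·ΔX + cos λ·ΔY = −(-0.150212)(258.7) + (0.988654)(-216.8) = -175.48 m.
1° of latitude spans 3600 × 30.80 = 110880 m; at latitude φ, 1° of longitude spans that × cos φ = 109408.4 m, so Δλ = -175.48 / 109408.4 × 3600 = -5.774″.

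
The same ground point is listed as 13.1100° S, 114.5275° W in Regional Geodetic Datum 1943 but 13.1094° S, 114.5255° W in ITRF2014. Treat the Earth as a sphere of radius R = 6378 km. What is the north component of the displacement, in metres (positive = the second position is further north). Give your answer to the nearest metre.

Δφ = -13.1094° − -13.1100° = +0.0006°; Δλ = -114.5255° − -114.5275° = +0.0020°.
1° along a meridian = πR/180 = 111317 m.
ΔN = Δφ × 111317 = 66.8 m; ΔE = Δλ × 111317 × cos(-13.1100°) = +0.0020 × 111317 × 0.973936 = 216.8 m.

ΔN = 67 m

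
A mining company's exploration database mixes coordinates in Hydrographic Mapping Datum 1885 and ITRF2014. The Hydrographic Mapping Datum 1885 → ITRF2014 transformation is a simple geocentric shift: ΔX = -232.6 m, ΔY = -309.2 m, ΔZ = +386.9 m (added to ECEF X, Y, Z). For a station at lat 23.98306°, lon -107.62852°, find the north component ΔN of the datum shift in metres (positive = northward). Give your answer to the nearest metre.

The local north axis is (−sin φ cos λ, −sin φ sin λ, cos φ), giving ΔN = -28.632 − 119.778 + 353.497 = 205.09 m.

ΔN = 205 m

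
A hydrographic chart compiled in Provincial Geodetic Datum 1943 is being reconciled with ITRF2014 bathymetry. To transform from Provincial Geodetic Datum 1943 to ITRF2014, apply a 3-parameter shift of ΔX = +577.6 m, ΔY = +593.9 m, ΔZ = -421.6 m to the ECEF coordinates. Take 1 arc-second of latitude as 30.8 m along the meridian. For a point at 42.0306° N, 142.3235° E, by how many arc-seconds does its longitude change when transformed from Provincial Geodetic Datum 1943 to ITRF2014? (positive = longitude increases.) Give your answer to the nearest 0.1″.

Δλ = -36.0″

sin φ = 0.669527, cos φ = 0.742787, sin λ = 0.611202, cos λ = -0.791474.
East component: ΔE = −sin λ·ΔX + cos λ·ΔY = −(0.611202)(577.6) + (-0.791474)(593.9) = -823.09 m.
1° of latitude spans 3600 × 30.80 = 110880 m; at latitude φ, 1° of longitude spans that × cos φ = 82360.3 m, so Δλ = -823.09 / 82360.3 × 3600 = -35.977″.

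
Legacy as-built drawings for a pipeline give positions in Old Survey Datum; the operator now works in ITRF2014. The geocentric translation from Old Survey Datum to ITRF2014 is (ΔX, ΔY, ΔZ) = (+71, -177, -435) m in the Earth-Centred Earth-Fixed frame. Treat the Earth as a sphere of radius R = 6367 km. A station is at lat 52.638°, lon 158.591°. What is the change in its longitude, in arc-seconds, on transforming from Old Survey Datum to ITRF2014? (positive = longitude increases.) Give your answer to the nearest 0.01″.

Δλ = 7.41″

sin φ = 0.794817, cos φ = 0.606849, sin λ = 0.365023, cos λ = -0.930998.
East component: ΔE = −sin λ·ΔX + cos λ·ΔY = −(0.365023)(71) + (-0.930998)(-177) = 138.87 m.
1° of latitude spans πR/180 = 111125 m; at latitude φ, 1° of longitude spans that × cos φ = 67436.1 m, so Δλ = 138.87 / 67436.1 × 3600 = 7.413″.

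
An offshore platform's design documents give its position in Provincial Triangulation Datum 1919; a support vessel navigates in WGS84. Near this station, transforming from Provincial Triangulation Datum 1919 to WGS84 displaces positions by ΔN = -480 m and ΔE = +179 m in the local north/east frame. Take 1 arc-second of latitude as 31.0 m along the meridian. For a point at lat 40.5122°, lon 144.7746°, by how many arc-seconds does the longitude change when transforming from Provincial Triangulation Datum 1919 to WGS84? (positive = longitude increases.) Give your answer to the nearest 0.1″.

Δλ = 7.6″

At latitude 40.5122°, cos φ = 0.760268.
1″ of longitude at this latitude = 31.00 × cos φ = 23.5683 m, so Δλ = 179.0 / 23.5683 = 7.595″.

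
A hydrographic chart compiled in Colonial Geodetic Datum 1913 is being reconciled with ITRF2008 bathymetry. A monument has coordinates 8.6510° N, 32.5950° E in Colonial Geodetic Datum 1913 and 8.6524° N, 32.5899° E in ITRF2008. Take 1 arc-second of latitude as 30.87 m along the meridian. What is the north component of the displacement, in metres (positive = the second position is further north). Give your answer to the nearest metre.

Δφ = 8.6524° − 8.6510° = +0.0014°; Δλ = 32.5899° − 32.5950° = -0.0051°.
1° of latitude = 3600 × 30.87 = 111132 m.
ΔN = Δφ × 111132 = 155.6 m; ΔE = Δλ × 111132 × cos(8.6510°) = -0.0051 × 111132 × 0.988623 = -560.3 m.

ΔN = 156 m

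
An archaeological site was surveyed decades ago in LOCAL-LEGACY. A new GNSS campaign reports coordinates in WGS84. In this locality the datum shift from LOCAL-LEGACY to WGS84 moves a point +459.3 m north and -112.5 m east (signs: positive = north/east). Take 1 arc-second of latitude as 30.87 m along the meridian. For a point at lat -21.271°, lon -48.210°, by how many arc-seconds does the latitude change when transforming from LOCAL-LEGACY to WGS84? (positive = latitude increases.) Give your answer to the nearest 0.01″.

1″ of latitude = 30.87 m, so Δφ = 459.3 / 30.87 = 14.879″.

Δφ = 14.88″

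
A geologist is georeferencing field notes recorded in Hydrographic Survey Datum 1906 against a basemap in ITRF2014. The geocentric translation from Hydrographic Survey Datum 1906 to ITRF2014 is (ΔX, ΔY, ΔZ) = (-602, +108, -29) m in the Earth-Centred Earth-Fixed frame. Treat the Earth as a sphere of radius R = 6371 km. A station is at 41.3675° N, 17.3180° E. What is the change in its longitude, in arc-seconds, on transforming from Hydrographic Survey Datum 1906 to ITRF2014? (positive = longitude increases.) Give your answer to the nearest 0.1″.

Δλ = 12.2″

sin φ = 0.660886, cos φ = 0.750486, sin λ = 0.297675, cos λ = 0.954667.
East component: ΔE = −sin λ·ΔX + cos λ·ΔY = −(0.297675)(-602) + (0.954667)(108) = 282.30 m.
1° of latitude spans πR/180 = 111195 m; at latitude φ, 1° of longitude spans that × cos φ = 83450.2 m, so Δλ = 282.30 / 83450.2 × 3600 = 12.178″.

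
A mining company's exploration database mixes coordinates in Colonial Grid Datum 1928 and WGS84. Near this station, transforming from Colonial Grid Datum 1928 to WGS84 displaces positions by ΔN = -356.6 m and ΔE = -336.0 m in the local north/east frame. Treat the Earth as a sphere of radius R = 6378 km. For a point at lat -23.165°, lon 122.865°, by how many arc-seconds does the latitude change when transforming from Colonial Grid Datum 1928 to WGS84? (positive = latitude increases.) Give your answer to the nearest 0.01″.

Δφ = -11.53″

On a sphere of radius R, 1 rad of latitude = R, so Δφ = ΔN / R = -356.6 / 6378000 = -5.5911e-05 rad = -11.532″.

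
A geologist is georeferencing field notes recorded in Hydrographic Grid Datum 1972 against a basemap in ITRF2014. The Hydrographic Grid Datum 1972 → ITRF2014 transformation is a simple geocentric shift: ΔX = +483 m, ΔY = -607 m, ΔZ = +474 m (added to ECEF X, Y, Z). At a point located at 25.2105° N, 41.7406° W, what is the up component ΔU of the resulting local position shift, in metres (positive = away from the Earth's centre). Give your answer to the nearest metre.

ΔU = 894 m

The local up (radial) axis is (cos φ cos λ, cos φ sin λ, sin φ), giving ΔU = 326.070 + 365.623 + 201.898 = 893.59 m.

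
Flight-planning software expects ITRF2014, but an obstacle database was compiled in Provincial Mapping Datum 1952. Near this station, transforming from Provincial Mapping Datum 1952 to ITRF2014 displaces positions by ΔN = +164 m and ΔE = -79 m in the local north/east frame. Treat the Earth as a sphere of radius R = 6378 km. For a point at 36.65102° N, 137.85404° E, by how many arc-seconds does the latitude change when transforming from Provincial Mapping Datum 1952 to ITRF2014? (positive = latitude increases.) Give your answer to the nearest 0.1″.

On a sphere of radius R, 1 rad of latitude = R, so Δφ = ΔN / R = 164.0 / 6378000 = 2.5713e-05 rad = 5.304″.

Δφ = 5.3″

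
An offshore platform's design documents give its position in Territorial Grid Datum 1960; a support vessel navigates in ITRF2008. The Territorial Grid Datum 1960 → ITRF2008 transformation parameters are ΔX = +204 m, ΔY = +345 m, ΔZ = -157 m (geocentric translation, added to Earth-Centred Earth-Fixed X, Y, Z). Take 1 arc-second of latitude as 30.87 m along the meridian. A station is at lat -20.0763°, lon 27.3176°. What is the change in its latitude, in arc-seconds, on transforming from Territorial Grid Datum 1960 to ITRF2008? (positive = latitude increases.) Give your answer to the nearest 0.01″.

sin φ = -0.343271, cos φ = 0.939236, sin λ = 0.458922, cos λ = 0.888476.
North component: ΔN = −sin φ cos λ·ΔX − sin φ sin λ·ΔY + cos φ·ΔZ = −(-0.343271)(0.888476)(204) − (-0.343271)(0.458922)(345) + (0.939236)(-157) = -30.89 m.
1° of latitude spans 3600 × 30.87 = 111132 m, so Δφ = -30.89 / 111132 × 3600 = -1.001″.

Δφ = -1.00″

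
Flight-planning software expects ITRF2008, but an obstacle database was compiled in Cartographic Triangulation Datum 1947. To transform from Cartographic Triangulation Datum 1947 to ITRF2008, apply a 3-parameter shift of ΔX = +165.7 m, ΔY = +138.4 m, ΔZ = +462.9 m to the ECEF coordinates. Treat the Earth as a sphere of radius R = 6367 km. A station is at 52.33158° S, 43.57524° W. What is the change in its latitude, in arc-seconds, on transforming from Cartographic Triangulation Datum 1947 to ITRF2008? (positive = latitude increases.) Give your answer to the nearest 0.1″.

Δφ = 9.8″

sin φ = -0.791560, cos φ = 0.611091, sin λ = -0.689307, cos λ = 0.724470.
North component: ΔN = −sin φ cos λ·ΔX − sin φ sin λ·ΔY + cos φ·ΔZ = −(-0.791560)(0.724470)(165.7) − (-0.791560)(-0.689307)(138.4) + (0.611091)(462.9) = 302.38 m.
1° of latitude spans πR/180 = 111125 m, so Δφ = 302.38 / 111125 × 3600 = 9.796″.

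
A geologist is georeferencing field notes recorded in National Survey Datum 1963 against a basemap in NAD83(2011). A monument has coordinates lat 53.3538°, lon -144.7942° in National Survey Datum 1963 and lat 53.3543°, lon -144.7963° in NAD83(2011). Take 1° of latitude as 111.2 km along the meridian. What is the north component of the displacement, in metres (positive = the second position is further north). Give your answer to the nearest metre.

Δφ = 53.3543° − 53.3538° = +0.0005°; Δλ = -144.7963° − -144.7942° = -0.0021°.
ΔN = Δφ × 111200 = 55.6 m; ΔE = Δλ × 111200 × cos(53.3538°) = -0.0021 × 111200 × 0.596872 = -139.4 m.

ΔN = 56 m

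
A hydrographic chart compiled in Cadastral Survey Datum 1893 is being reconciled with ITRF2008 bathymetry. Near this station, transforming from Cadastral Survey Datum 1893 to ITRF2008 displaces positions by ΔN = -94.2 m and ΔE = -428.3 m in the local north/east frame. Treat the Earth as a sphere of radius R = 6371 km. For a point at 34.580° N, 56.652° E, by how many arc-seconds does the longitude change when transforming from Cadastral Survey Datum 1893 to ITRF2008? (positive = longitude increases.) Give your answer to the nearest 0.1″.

Δλ = -16.8″

At latitude 34.580°, cos φ = 0.823335.
One radian of longitude at latitude φ spans R cos φ, so Δλ = ΔE / (R cos φ) = -428.3 / (6371000 × 0.823335) = -8.1651e-05 rad = -16.842″.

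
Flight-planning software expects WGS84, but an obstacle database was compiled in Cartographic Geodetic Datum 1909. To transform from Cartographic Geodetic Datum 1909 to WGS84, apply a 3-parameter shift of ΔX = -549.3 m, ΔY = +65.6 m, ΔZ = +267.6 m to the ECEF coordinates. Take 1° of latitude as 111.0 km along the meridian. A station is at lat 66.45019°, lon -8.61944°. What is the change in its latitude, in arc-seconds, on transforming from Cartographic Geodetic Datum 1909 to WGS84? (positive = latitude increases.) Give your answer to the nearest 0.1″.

Δφ = 19.9″

sin φ = 0.916713, cos φ = 0.399546, sin λ = -0.149871, cos λ = 0.988706.
North component: ΔN = −sin φ cos λ·ΔX − sin φ sin λ·ΔY + cos φ·ΔZ = −(0.916713)(0.988706)(-549.3) − (0.916713)(-0.149871)(65.6) + (0.399546)(267.6) = 613.79 m.
1° of latitude spans 111000 m, so Δφ = 613.79 / 111000 × 3600 = 19.907″.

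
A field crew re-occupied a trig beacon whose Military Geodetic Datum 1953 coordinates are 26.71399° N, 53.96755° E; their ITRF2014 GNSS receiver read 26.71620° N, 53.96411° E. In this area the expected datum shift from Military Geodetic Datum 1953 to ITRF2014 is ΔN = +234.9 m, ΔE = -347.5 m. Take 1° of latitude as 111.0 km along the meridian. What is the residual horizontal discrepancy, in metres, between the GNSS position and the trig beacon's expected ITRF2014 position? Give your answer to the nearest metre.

Observed coordinate differences: Δφ = +0.00221°, Δλ = -0.00344°.
Converting to metres (1° lat = 111000 m, cos φ = 0.893262): observed ΔN = 245.3 m, observed ΔE = -341.1 m.
Subtracting the expected shift leaves a residual of 245.3 − (234.9) = 10.4 m north and -341.1 − (-347.5) = 6.4 m east.
Residual distance = √(10.4² + 6.4²) = 12.2 m.

12 m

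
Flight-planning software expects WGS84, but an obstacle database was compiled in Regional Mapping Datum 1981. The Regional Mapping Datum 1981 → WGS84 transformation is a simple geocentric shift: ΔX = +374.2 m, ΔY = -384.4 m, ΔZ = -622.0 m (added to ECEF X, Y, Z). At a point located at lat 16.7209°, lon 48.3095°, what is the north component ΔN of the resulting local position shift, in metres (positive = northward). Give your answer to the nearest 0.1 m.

The local north axis is (−sin φ cos λ, −sin φ sin λ, cos φ), giving ΔN = -71.606 + 82.587 − 595.700 = -584.72 m.

ΔN = -584.7 m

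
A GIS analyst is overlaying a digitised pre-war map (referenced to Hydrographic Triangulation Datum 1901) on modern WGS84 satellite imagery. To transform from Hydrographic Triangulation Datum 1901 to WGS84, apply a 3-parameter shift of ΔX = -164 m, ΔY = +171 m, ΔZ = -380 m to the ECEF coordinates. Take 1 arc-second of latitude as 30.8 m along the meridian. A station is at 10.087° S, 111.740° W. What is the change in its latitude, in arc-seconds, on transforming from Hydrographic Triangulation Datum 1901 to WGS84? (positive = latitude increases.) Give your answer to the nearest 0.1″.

sin φ = -0.175143, cos φ = 0.984543, sin λ = -0.928874, cos λ = -0.370395.
North component: ΔN = −sin φ cos λ·ΔX − sin φ sin λ·ΔY + cos φ·ΔZ = −(-0.175143)(-0.370395)(-164) − (-0.175143)(-0.928874)(171) + (0.984543)(-380) = -391.31 m.
1° of latitude spans 3600 × 30.80 = 110880 m, so Δφ = -391.31 / 110880 × 3600 = -12.705″.

Δφ = -12.7″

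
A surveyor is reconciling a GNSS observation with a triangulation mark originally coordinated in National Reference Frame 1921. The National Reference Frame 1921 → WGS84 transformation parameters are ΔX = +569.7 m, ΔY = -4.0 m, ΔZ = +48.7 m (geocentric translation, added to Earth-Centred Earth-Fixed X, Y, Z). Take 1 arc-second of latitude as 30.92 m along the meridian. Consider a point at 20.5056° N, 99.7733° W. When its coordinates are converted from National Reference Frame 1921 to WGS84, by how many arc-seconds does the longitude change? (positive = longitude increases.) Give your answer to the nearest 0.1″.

sin φ = 0.350299, cos φ = 0.936638, sin λ = -0.985487, cos λ = -0.169750.
East component: ΔE = −sin λ·ΔX + cos λ·ΔY = −(-0.985487)(569.7) + (-0.169750)(-4.0) = 562.11 m.
1° of latitude spans 3600 × 30.92 = 111312 m; at latitude φ, 1° of longitude spans that × cos φ = 104259.0 m, so Δλ = 562.11 / 104259.0 × 3600 = 19.409″.

Δλ = 19.4″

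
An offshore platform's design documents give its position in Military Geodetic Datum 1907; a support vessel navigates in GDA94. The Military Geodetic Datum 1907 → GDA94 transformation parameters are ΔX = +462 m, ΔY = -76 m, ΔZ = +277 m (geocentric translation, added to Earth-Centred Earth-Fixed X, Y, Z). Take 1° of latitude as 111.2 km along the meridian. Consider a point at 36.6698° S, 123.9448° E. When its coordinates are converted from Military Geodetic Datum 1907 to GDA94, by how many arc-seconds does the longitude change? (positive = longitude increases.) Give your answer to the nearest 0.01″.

Δλ = -13.76″

sin φ = -0.597202, cos φ = 0.802091, sin λ = 0.829576, cos λ = -0.558394.
East component: ΔE = −sin λ·ΔX + cos λ·ΔY = −(0.829576)(462) + (-0.558394)(-76) = -340.83 m.
1° of latitude spans 111200 m; at latitude φ, 1° of longitude spans that × cos φ = 89192.5 m, so Δλ = -340.83 / 89192.5 × 3600 = -13.756″.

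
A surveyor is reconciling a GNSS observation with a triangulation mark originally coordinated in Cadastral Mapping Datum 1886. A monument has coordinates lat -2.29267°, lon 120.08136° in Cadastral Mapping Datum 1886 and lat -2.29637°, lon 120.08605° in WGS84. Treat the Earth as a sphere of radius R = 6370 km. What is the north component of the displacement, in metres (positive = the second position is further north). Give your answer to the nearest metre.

Δφ = -2.29637° − -2.29267° = -0.00370°; Δλ = 120.08605° − 120.08136° = +0.00469°.
1° along a meridian = πR/180 = 111177 m.
ΔN = Δφ × 111177 = -411.4 m; ΔE = Δλ × 111177 × cos(-2.29267°) = +0.00469 × 111177 × 0.999200 = 521.0 m.

ΔN = -411 m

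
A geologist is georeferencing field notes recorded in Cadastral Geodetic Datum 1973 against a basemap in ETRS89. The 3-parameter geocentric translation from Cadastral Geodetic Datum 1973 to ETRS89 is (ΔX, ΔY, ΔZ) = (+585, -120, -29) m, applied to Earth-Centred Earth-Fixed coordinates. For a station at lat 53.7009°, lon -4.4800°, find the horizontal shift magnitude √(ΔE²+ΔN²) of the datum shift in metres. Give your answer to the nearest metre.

500 m

At φ = 53.7009°, λ = -4.4800°: sin φ = 0.805938, cos φ = 0.592001, sin λ = -0.078111, cos λ = 0.996945.
ΔE = −sin λ·ΔX + cos λ·ΔY = −(-0.078111)·(585) + (0.996945)·(-120) = -73.94 m.
ΔN = −sin φ cos λ·ΔX − sin φ sin λ·ΔY + cos φ·ΔZ = −(0.805938)(0.996945)(585) − (0.805938)(-0.078111)(-120) + (0.592001)(-29) = -494.76 m.
Horizontal magnitude = √(ΔE² + ΔN²) = √((-73.94)² + (-494.76)²) = 500.25 m.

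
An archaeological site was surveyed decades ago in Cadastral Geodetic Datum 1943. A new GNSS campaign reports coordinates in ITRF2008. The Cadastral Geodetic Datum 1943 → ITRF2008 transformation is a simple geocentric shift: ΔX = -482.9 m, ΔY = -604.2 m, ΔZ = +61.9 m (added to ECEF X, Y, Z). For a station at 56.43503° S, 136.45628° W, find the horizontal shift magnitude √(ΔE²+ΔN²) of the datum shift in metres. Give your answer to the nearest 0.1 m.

680.9 m

At φ = -56.43503°, λ = -136.45628°: sin φ = -0.833259, cos φ = 0.552882, sin λ = -0.688908, cos λ = -0.724849.
ΔE = −sin λ·ΔX + cos λ·ΔY = −(-0.688908)·(-482.9) + (-0.724849)·(-604.2) = 105.28 m.
ΔN = −sin φ cos λ·ΔX − sin φ sin λ·ΔY + cos φ·ΔZ = −(-0.833259)(-0.724849)(-482.9) − (-0.833259)(-0.688908)(-604.2) + (0.552882)(61.9) = 672.72 m.
Horizontal magnitude = √(ΔE² + ΔN²) = √(105.28² + 672.72²) = 680.91 m.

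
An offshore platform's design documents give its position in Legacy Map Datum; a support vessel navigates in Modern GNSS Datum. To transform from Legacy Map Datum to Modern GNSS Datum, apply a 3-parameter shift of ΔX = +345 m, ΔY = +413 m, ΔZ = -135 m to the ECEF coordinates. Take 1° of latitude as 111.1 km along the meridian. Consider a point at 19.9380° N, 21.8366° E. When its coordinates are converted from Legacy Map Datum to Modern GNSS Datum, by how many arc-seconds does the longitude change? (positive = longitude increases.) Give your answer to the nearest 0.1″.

sin φ = 0.341003, cos φ = 0.940062, sin λ = 0.371961, cos λ = 0.928248.
East component: ΔE = −sin λ·ΔX + cos λ·ΔY = −(0.371961)(345) + (0.928248)(413) = 255.04 m.
1° of latitude spans 111100 m; at latitude φ, 1° of longitude spans that × cos φ = 104440.9 m, so Δλ = 255.04 / 104440.9 × 3600 = 8.791″.

Δλ = 8.8″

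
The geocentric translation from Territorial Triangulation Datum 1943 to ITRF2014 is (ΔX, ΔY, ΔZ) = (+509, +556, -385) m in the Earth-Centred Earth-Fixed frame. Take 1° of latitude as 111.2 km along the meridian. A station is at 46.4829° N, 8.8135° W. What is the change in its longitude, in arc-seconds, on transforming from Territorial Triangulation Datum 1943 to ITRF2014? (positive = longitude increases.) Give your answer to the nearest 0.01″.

sin φ = 0.725169, cos φ = 0.688571, sin λ = -0.153219, cos λ = 0.988192.
East component: ΔE = −sin λ·ΔX + cos λ·ΔY = −(-0.153219)(509) + (0.988192)(556) = 627.42 m.
1° of latitude spans 111200 m; at latitude φ, 1° of longitude spans that × cos φ = 76569.1 m, so Δλ = 627.42 / 76569.1 × 3600 = 29.499″.

Δλ = 29.50″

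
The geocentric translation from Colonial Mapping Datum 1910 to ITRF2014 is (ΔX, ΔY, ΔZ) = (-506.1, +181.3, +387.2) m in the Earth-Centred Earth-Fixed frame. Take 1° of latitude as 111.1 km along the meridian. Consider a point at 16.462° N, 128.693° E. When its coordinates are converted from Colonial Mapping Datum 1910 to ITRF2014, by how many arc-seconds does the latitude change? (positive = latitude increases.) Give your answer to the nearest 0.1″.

Δφ = 7.8″

sin φ = 0.283379, cos φ = 0.959008, sin λ = 0.780507, cos λ = -0.625147.
North component: ΔN = −sin φ cos λ·ΔX − sin φ sin λ·ΔY + cos φ·ΔZ = −(0.283379)(-0.625147)(-506.1) − (0.283379)(0.780507)(181.3) + (0.959008)(387.2) = 241.57 m.
1° of latitude spans 111100 m, so Δφ = 241.57 / 111100 × 3600 = 7.828″.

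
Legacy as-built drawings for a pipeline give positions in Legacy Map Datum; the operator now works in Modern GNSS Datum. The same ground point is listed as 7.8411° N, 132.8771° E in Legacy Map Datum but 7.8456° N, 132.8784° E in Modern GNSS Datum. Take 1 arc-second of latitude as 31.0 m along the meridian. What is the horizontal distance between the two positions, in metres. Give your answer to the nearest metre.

522 m

Δφ = 7.8456° − 7.8411° = +0.0045°; Δλ = 132.8784° − 132.8771° = +0.0013°.
1° of latitude = 3600 × 31.00 = 111600 m.
ΔN = Δφ × 111600 = 502.2 m; ΔE = Δλ × 111600 × cos(7.8411°) = +0.0013 × 111600 × 0.990650 = 143.7 m.
Distance = √(ΔE² + ΔN²) = √(143.7² + 502.2²) = 522.4 m.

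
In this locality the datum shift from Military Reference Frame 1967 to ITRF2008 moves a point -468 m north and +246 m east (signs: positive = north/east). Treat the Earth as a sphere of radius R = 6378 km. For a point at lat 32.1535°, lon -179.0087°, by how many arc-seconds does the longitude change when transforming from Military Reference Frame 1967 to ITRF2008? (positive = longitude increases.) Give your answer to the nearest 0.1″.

Δλ = 9.4″

At latitude 32.1535°, cos φ = 0.846625.
One radian of longitude at latitude φ spans R cos φ, so Δλ = ΔE / (R cos φ) = 246.0 / (6378000 × 0.846625) = 4.5557e-05 rad = 9.397″.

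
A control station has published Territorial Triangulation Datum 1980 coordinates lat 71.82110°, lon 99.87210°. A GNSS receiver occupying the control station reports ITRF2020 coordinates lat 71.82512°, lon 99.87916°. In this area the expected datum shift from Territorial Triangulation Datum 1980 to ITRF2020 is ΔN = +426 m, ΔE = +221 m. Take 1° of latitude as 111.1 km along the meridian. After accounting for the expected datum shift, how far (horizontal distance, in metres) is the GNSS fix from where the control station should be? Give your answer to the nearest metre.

31 m

Observed coordinate differences: Δφ = +0.00402°, Δλ = +0.00706°.
Converting to metres (1° lat = 111100 m, cos φ = 0.311985): observed ΔN = 446.6 m, observed ΔE = 244.7 m.
Subtracting the expected shift leaves a residual of 446.6 − (426) = 20.6 m north and 244.7 − (221) = 23.7 m east.
Residual distance = √(20.6² + 23.7²) = 31.4 m.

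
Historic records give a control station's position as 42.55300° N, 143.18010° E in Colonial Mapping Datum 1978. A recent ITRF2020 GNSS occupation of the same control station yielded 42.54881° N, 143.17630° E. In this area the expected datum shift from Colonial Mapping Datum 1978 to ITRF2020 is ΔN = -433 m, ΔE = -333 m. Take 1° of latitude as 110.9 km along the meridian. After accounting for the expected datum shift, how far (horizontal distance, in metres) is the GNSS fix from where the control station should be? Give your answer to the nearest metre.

39 m

Observed coordinate differences: Δφ = -0.00419°, Δλ = -0.00380°.
Converting to metres (1° lat = 110900 m, cos φ = 0.736652): observed ΔN = -464.7 m, observed ΔE = -310.4 m.
Subtracting the expected shift leaves a residual of -464.7 − (-433) = -31.7 m north and -310.4 − (-333) = 22.6 m east.
Residual distance = √((-31.7)² + 22.6²) = 38.9 m.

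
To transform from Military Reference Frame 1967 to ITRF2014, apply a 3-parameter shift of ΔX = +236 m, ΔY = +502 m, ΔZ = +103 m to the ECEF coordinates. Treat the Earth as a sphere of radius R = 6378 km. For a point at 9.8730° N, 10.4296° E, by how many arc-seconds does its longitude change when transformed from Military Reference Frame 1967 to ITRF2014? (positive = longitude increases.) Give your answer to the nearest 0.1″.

sin φ = 0.171465, cos φ = 0.985190, sin λ = 0.181027, cos λ = 0.983478.
East component: ΔE = −sin λ·ΔX + cos λ·ΔY = −(0.181027)(236) + (0.983478)(502) = 450.98 m.
1° of latitude spans πR/180 = 111317 m; at latitude φ, 1° of longitude spans that × cos φ = 109668.5 m, so Δλ = 450.98 / 109668.5 × 3600 = 14.804″.

Δλ = 14.8″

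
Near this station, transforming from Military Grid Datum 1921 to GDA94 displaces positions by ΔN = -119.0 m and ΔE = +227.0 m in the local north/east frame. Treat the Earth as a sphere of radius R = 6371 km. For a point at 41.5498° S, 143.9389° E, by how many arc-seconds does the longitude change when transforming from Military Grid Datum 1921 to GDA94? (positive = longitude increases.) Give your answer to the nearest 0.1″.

Δλ = 9.8″

At latitude -41.5498°, cos φ = 0.748380.
One radian of longitude at latitude φ spans R cos φ, so Δλ = ΔE / (R cos φ) = 227.0 / (6371000 × 0.748380) = 4.7610e-05 rad = 9.820″.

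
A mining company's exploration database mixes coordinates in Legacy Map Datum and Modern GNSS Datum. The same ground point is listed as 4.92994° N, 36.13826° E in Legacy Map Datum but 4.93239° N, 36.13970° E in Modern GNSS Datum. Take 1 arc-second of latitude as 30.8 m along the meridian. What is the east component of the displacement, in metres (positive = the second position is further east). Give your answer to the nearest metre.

ΔE = 159 m

Δφ = 4.93239° − 4.92994° = +0.00245°; Δλ = 36.13970° − 36.13826° = +0.00144°.
1° of latitude = 3600 × 30.80 = 110880 m.
ΔN = Δφ × 110880 = 271.7 m; ΔE = Δλ × 110880 × cos(4.92994°) = +0.00144 × 110880 × 0.996301 = 159.1 m.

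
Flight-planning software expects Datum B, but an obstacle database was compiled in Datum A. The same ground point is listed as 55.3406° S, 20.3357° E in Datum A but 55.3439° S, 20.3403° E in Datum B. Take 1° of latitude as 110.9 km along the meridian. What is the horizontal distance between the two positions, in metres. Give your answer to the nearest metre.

Δφ = -55.3439° − -55.3406° = -0.0033°; Δλ = 20.3403° − 20.3357° = +0.0046°.
ΔN = Δφ × 110900 = -366.0 m; ΔE = Δλ × 110900 × cos(-55.3406°) = +0.0046 × 110900 × 0.568697 = 290.1 m.
Distance = √(ΔE² + ΔN²) = √(290.1² + (-366.0)²) = 467.0 m.

467 m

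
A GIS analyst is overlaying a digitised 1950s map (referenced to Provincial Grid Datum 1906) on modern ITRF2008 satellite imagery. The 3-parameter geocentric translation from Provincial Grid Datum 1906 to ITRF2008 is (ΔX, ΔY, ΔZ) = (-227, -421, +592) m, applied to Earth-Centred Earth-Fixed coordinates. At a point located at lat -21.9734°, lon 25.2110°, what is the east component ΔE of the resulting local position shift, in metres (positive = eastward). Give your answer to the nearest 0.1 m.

ΔE = -284.2 m

At φ = -21.9734°, λ = 25.2110°: sin φ = -0.374176, cos φ = 0.927358, sin λ = 0.425953, cos λ = 0.904745.
ΔE = −sin λ·ΔX + cos λ·ΔY = −(0.425953)·(-227) + (0.904745)·(-421) = -284.21 m.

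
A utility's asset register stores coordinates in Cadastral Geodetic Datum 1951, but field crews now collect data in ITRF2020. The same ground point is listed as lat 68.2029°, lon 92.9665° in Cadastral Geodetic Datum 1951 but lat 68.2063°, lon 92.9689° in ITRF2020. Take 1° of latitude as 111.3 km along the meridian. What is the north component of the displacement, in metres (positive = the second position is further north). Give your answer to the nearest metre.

Δφ = 68.2063° − 68.2029° = +0.0034°; Δλ = 92.9689° − 92.9665° = +0.0024°.
ΔN = Δφ × 111300 = 378.4 m; ΔE = Δλ × 111300 × cos(68.2029°) = +0.0024 × 111300 × 0.371321 = 99.2 m.

ΔN = 378 m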